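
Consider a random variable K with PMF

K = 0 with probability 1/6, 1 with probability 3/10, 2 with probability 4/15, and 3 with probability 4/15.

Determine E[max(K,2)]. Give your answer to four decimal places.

E[max(K,2)] = Σ max(k,2)·P(K=k)
 = 2·1/6 + 2·3/10 + 2·4/15 + 3·4/15
 = 1/3 + 3/5 + 8/15 + 4/5
 = 34/15

2.2667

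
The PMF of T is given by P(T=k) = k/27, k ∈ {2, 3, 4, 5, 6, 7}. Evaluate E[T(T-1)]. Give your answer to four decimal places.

23.8519

E[T(T-1)] = Σ t(t-1)·P(T=t)
 = 2·2/27 + 6·1/9 + 12·4/27 + 20·5/27 + 30·2/9 + 42·7/27
 = 4/27 + 2/3 + 16/9 + 100/27 + 20/3 + 98/9
 = 644/27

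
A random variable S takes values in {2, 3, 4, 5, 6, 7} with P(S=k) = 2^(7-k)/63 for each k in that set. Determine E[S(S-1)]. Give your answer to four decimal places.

6.9524

E[S(S-1)] = Σ s(s-1)·P(S=s)
 = 2·32/63 + 6·16/63 + 12·8/63 + 20·4/63 + 30·2/63 + 42·1/63
 = 64/63 + 32/21 + 32/21 + 80/63 + 20/21 + 2/3
 = 146/21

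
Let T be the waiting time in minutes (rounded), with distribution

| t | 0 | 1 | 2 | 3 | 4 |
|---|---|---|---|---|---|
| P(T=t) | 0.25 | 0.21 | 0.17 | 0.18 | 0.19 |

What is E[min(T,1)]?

E[min(T,1)] = Σ min(t,1)·P(T=t)
 = 0·0.25 + 1·0.21 + 1·0.17 + 1·0.18 + 1·0.19
 = 0 + 0.21 + 0.17 + 0.18 + 0.19
 = 0.75

0.75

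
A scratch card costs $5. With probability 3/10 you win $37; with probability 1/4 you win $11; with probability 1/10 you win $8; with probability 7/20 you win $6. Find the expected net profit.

11.75

E[payout] = 37·3/10 + 11·1/4 + 8·1/10 + 6·7/20
 = 111/10 + 11/4 + 4/5 + 21/10
 = 67/4
Net = 67/4 - 5 = 47/4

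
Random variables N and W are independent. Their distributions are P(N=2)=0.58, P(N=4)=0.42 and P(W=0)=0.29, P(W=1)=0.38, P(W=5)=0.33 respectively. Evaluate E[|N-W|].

2.2356

E[|N-W|] = Σ_n Σ_w |n-w| · P(N=n)P(W=w)
 = 2·0.1682 + 1·0.2204 + 3·0.1914 + 4·0.1218 + 3·0.1596 + 1·0.1386
 = 0.3364 + 0.2204 + 0.5742 + 0.4872 + 0.4788 + 0.1386
 = 2.2356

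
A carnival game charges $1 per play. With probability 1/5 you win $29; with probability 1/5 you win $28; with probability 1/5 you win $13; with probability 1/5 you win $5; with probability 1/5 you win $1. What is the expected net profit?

14.2

E[payout] = 29·1/5 + 28·1/5 + 13·1/5 + 5·1/5 + 1·1/5
 = 29/5 + 28/5 + 13/5 + 1 + 1/5
 = 76/5
Net = 76/5 - 1 = 71/5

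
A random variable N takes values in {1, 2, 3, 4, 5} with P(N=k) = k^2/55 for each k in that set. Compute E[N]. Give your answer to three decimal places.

4.091

E[N] = Σ n·P(N=n)
 = 1·1/55 + 2·4/55 + 3·9/55 + 4·16/55 + 5·5/11
 = 1/55 + 8/55 + 27/55 + 64/55 + 25/11
 = 45/11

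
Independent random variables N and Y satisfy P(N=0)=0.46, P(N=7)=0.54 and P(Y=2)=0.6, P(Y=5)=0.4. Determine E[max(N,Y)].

5.252

E[max(N,Y)] = Σ_n Σ_y max(n,y) · P(N=n)P(Y=y)
 = 2·0.276 + 5·0.184 + 7·0.324 + 7·0.216
 = 0.552 + 0.92 + 2.268 + 1.512
 = 5.252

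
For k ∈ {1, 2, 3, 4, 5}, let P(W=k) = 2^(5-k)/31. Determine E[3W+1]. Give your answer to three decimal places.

6.516

E[3W+1] = Σ (3w+1)·P(W=w)
 = 4·16/31 + 7·8/31 + 10·4/31 + 13·2/31 + 16·1/31
 = 64/31 + 56/31 + 40/31 + 26/31 + 16/31
 = 202/31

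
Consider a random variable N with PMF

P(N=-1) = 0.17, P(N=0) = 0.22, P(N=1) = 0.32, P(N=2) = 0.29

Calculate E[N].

0.73

E[N] = Σ n·P(N=n)
 = (-1)·0.17 + 0·0.22 + 1·0.32 + 2·0.29
 = (-0.17) + 0 + 0.32 + 0.58
 = 0.73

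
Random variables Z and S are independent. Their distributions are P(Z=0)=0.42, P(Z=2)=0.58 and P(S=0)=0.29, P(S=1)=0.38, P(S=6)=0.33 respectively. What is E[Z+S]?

E[Z+S] = Σ_z Σ_s (z+s) · P(Z=z)P(S=s)
 = 0·0.1218 + 1·0.1596 + 6·0.1386 + 2·0.1682 + 3·0.2204 + 8·0.1914
 = 0 + 0.1596 + 0.8316 + 0.3364 + 0.6612 + 1.5312
 = 3.52

3.52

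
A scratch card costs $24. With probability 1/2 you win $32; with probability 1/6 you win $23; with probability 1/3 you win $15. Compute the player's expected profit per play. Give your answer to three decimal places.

E[payout] = 32·1/2 + 23·1/6 + 15·1/3
 = 16 + 23/6 + 5
 = 149/6
Net = 149/6 - 24 = 5/6

0.833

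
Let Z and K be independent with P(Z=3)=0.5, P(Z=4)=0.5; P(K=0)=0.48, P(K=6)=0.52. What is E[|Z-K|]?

2.98

E[|Z-K|] = Σ_z Σ_k |z-k| · P(Z=z)P(K=k)
 = 3·0.24 + 3·0.26 + 4·0.24 + 2·0.26
 = 0.72 + 0.78 + 0.96 + 0.52
 = 2.98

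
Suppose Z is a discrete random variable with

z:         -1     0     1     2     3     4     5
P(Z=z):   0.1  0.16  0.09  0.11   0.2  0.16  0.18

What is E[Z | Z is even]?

2

P(Z is even) = 0.16 + 0.11 + 0.16 = 0.43.
E[Z | Z is even] = [0·0.16 + 2·0.11 + 4·0.16] / 0.43
 = 0.86 / 0.43
 = 2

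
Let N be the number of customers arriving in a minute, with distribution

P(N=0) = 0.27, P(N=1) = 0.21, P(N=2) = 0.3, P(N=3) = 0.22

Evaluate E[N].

1.47

E[N] = Σ n·P(N=n)
 = 0·0.27 + 1·0.21 + 2·0.3 + 3·0.22
 = 0 + 0.21 + 0.6 + 0.66
 = 1.47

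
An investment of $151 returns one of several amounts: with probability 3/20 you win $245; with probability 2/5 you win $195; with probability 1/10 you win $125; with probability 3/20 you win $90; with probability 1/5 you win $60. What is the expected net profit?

1.75

E[payout] = 245·3/20 + 195·2/5 + 125·1/10 + 90·3/20 + 60·1/5
 = 147/4 + 78 + 25/2 + 27/2 + 12
 = 611/4
Net = 611/4 - 151 = 7/4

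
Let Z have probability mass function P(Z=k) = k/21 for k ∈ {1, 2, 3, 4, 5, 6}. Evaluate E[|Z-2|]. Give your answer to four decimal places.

E[|Z-2|] = Σ |z-2|·P(Z=z)
 = 1·1/21 + 0·2/21 + 1·1/7 + 2·4/21 + 3·5/21 + 4·2/7
 = 1/21 + 0 + 1/7 + 8/21 + 5/7 + 8/7
 = 17/7

2.4286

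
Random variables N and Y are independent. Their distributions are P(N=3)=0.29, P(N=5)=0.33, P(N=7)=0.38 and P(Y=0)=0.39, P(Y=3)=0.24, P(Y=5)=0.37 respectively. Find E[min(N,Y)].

2.3554

E[min(N,Y)] = Σ_n Σ_y min(n,y) · P(N=n)P(Y=y)
 = 0·0.1131 + 3·0.0696 + 3·0.1073 + 0·0.1287 + 3·0.0792 + 5·0.1221 + 0·0.1482 + 3·0.0912 + 5·0.1406
 = 0 + 0.2088 + 0.3219 + 0 + 0.2376 + 0.6105 + 0 + 0.2736 + 0.703
 = 2.3554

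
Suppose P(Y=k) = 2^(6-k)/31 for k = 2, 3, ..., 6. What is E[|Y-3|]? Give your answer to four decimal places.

E[|Y-3|] = Σ |y-3|·P(Y=y)
 = 1·16/31 + 0·8/31 + 1·4/31 + 2·2/31 + 3·1/31
 = 16/31 + 0 + 4/31 + 4/31 + 3/31
 = 27/31

0.8710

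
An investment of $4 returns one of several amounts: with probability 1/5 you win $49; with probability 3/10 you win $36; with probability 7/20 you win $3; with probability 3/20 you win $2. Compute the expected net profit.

17.95

E[payout] = 49·1/5 + 36·3/10 + 3·7/20 + 2·3/20
 = 49/5 + 54/5 + 21/20 + 3/10
 = 439/20
Net = 439/20 - 4 = 359/20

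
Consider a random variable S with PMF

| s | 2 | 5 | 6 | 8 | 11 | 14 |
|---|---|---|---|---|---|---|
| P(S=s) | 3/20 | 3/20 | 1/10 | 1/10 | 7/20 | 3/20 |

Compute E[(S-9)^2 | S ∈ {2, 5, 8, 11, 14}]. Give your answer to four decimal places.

P(S ∈ {2, 5, 8, 11, 14}) = 3/20 + 3/20 + 1/10 + 7/20 + 3/20 = 9/10.
E[(S-9)^2 | S ∈ {2, 5, 8, 11, 14}] = [49·3/20 + 16·3/20 + 1·1/10 + 4·7/20 + 25·3/20] / (9/10)
 = 15 / (9/10)
 = 50/3

16.6667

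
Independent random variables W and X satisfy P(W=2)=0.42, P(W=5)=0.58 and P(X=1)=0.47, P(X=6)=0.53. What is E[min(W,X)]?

2.4522

E[min(W,X)] = Σ_w Σ_x min(w,x) · P(W=w)P(X=x)
 = 1·0.1974 + 2·0.2226 + 1·0.2726 + 5·0.3074
 = 0.1974 + 0.4452 + 0.2726 + 1.537
 = 2.4522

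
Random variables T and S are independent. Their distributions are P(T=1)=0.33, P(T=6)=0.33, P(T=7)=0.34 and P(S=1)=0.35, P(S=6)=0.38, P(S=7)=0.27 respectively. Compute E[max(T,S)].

5.9407

E[max(T,S)] = Σ_t Σ_s max(t,s) · P(T=t)P(S=s)
 = 1·0.1155 + 6·0.1254 + 7·0.0891 + 6·0.1155 + 6·0.1254 + 7·0.0891 + 7·0.119 + 7·0.1292 + 7·0.0918
 = 0.1155 + 0.7524 + 0.6237 + 0.693 + 0.7524 + 0.6237 + 0.833 + 0.9044 + 0.6426
 = 5.9407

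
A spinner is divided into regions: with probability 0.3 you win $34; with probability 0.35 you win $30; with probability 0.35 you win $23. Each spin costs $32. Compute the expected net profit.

-3.25

E[payout] = 34·0.3 + 30·0.35 + 23·0.35
 = 10.2 + 10.5 + 8.05
 = 28.75
Net = 28.75 - 32 = -3.25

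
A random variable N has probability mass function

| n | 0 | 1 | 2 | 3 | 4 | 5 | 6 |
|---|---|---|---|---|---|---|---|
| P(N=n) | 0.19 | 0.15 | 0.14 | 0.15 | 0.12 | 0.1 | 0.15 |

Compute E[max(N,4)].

4.4

E[max(N,4)] = Σ max(n,4)·P(N=n)
 = 4·0.19 + 4·0.15 + 4·0.14 + 4·0.15 + 4·0.12 + 5·0.1 + 6·0.15
 = 0.76 + 0.6 + 0.56 + 0.6 + 0.48 + 0.5 + 0.9
 = 4.4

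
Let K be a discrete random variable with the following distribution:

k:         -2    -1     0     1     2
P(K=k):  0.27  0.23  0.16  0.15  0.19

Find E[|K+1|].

1.3

E[|K+1|] = Σ |k+1|·P(K=k)
 = 1·0.27 + 0·0.23 + 1·0.16 + 2·0.15 + 3·0.19
 = 0.27 + 0 + 0.16 + 0.3 + 0.57
 = 1.3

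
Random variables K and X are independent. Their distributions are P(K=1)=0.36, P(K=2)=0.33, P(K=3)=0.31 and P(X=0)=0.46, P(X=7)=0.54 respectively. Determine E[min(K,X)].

E[min(K,X)] = Σ_k Σ_x min(k,x) · P(K=k)P(X=x)
 = 0·0.1656 + 1·0.1944 + 0·0.1518 + 2·0.1782 + 0·0.1426 + 3·0.1674
 = 0 + 0.1944 + 0 + 0.3564 + 0 + 0.5022
 = 1.053

1.053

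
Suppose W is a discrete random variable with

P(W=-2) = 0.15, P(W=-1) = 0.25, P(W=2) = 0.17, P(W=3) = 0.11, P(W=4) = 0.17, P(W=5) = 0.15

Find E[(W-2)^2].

E[(W-2)^2] = Σ (w-2)^2·P(W=w)
 = 16·0.15 + 9·0.25 + 0·0.17 + 1·0.11 + 4·0.17 + 9·0.15
 = 2.4 + 2.25 + 0 + 0.11 + 0.68 + 1.35
 = 6.79

6.79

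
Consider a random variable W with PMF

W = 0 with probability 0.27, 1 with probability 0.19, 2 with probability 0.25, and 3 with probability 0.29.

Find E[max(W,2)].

2.29

E[max(W,2)] = Σ max(w,2)·P(W=w)
 = 2·0.27 + 2·0.19 + 2·0.25 + 3·0.29
 = 0.54 + 0.38 + 0.5 + 0.87
 = 2.29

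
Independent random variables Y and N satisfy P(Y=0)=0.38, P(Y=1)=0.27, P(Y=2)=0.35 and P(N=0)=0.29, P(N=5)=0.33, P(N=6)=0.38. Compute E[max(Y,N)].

E[max(Y,N)] = Σ_y Σ_n max(y,n) · P(Y=y)P(N=n)
 = 0·0.1102 + 5·0.1254 + 6·0.1444 + 1·0.0783 + 5·0.0891 + 6·0.1026 + 2·0.1015 + 5·0.1155 + 6·0.133
 = 0 + 0.627 + 0.8664 + 0.0783 + 0.4455 + 0.6156 + 0.203 + 0.5775 + 0.798
 = 4.2113

4.2113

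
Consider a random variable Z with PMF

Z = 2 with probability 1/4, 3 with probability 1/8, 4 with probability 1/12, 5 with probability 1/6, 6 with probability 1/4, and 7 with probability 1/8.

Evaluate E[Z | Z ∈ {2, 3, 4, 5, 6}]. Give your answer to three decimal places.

P(Z ∈ {2, 3, 4, 5, 6}) = 1/4 + 1/8 + 1/12 + 1/6 + 1/4 = 7/8.
E[Z | Z ∈ {2, 3, 4, 5, 6}] = [2·1/4 + 3·1/8 + 4·1/12 + 5·1/6 + 6·1/4] / (7/8)
 = 85/24 / (7/8)
 = 85/21

4.048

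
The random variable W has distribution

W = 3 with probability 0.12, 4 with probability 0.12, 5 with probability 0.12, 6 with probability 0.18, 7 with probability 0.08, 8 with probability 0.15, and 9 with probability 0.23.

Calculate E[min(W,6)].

E[min(W,6)] = Σ min(w,6)·P(W=w)
 = 3·0.12 + 4·0.12 + 5·0.12 + 6·0.18 + 6·0.08 + 6·0.15 + 6·0.23
 = 0.36 + 0.48 + 0.6 + 1.08 + 0.48 + 0.9 + 1.38
 = 5.28

5.28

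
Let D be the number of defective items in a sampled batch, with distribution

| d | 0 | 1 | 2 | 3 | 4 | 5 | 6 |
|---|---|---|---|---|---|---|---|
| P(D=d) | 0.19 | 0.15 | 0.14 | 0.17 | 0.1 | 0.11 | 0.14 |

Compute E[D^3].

56.25

E[D^3] = Σ d^3·P(D=d)
 = 0·0.19 + 1·0.15 + 8·0.14 + 27·0.17 + 64·0.1 + 125·0.11 + 216·0.14
 = 0 + 0.15 + 1.12 + 4.59 + 6.4 + 13.75 + 30.24
 = 56.25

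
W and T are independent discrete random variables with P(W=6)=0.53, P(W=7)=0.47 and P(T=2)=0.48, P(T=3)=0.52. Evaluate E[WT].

16.3044

E[WT] = Σ_w Σ_t wt · P(W=w)P(T=t)
 = 12·0.2544 + 18·0.2756 + 14·0.2256 + 21·0.2444
 = 3.0528 + 4.9608 + 3.1584 + 5.1324
 = 16.3044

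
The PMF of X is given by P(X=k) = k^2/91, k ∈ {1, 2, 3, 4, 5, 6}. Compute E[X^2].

25

E[X^2] = Σ x^2·P(X=x)
 = 1·1/91 + 4·4/91 + 9·9/91 + 16·16/91 + 25·25/91 + 36·36/91
 = 1/91 + 16/91 + 81/91 + 256/91 + 625/91 + 1296/91
 = 25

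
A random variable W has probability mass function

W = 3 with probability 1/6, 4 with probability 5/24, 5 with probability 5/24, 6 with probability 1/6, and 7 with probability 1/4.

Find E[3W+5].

20.375

E[3W+5] = Σ (3w+5)·P(W=w)
 = 14·1/6 + 17·5/24 + 20·5/24 + 23·1/6 + 26·1/4
 = 7/3 + 85/24 + 25/6 + 23/6 + 13/2
 = 163/8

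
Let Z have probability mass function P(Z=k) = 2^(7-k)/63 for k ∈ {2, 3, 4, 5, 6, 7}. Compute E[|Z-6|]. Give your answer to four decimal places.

3.1270

E[|Z-6|] = Σ |z-6|·P(Z=z)
 = 4·32/63 + 3·16/63 + 2·8/63 + 1·4/63 + 0·2/63 + 1·1/63
 = 128/63 + 16/21 + 16/63 + 4/63 + 0 + 1/63
 = 197/63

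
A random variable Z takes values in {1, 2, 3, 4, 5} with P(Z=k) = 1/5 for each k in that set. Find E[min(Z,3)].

2.4

E[min(Z,3)] = Σ min(z,3)·P(Z=z)
 = 1·1/5 + 2·1/5 + 3·1/5 + 3·1/5 + 3·1/5
 = 1/5 + 2/5 + 3/5 + 3/5 + 3/5
 = 12/5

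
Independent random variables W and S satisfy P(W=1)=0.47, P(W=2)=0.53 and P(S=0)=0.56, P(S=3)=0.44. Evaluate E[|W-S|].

1.5036

E[|W-S|] = Σ_w Σ_s |w-s| · P(W=w)P(S=s)
 = 1·0.2632 + 2·0.2068 + 2·0.2968 + 1·0.2332
 = 0.2632 + 0.4136 + 0.5936 + 0.2332
 = 1.5036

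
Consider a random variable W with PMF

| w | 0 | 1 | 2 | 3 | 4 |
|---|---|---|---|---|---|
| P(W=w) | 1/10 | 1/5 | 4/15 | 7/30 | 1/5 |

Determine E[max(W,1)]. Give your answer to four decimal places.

E[max(W,1)] = Σ max(w,1)·P(W=w)
 = 1·1/10 + 1·1/5 + 2·4/15 + 3·7/30 + 4·1/5
 = 1/10 + 1/5 + 8/15 + 7/10 + 4/5
 = 7/3

2.3333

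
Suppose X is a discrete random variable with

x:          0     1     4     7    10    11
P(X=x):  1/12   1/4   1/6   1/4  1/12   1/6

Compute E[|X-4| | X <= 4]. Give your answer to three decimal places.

P(X <= 4) = 1/12 + 1/4 + 1/6 = 1/2.
E[|X-4| | X <= 4] = [4·1/12 + 3·1/4 + 0·1/6] / (1/2)
 = 13/12 / (1/2)
 = 13/6

2.167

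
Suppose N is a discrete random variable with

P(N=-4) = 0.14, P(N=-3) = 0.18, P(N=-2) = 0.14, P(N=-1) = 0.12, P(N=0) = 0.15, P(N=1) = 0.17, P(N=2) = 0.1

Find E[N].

-1.13

E[N] = Σ n·P(N=n)
 = (-4)·0.14 + (-3)·0.18 + (-2)·0.14 + (-1)·0.12 + 0·0.15 + 1·0.17 + 2·0.1
 = (-0.56) + (-0.54) + (-0.28) + (-0.12) + 0 + 0.17 + 0.2
 = -1.13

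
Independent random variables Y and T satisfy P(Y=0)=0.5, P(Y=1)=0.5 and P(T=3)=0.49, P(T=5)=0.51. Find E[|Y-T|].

E[|Y-T|] = Σ_y Σ_t |y-t| · P(Y=y)P(T=t)
 = 3·0.245 + 5·0.255 + 2·0.245 + 4·0.255
 = 0.735 + 1.275 + 0.49 + 1.02
 = 3.52

3.52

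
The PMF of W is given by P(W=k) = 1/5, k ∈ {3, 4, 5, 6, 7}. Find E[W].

5

E[W] = Σ w·P(W=w)
 = 3·1/5 + 4·1/5 + 5·1/5 + 6·1/5 + 7·1/5
 = 3/5 + 4/5 + 1 + 6/5 + 7/5
 = 5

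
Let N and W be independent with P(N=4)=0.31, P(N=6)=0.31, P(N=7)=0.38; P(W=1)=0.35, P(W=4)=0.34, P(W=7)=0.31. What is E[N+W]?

E[N+W] = Σ_n Σ_w (n+w) · P(N=n)P(W=w)
 = 5·0.1085 + 8·0.1054 + 11·0.0961 + 7·0.1085 + 10·0.1054 + 13·0.0961 + 8·0.133 + 11·0.1292 + 14·0.1178
 = 0.5425 + 0.8432 + 1.0571 + 0.7595 + 1.054 + 1.2493 + 1.064 + 1.4212 + 1.6492
 = 9.64

9.64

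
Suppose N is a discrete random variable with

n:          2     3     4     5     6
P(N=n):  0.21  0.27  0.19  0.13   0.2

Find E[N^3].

80.58

E[N^3] = Σ n^3·P(N=n)
 = 8·0.21 + 27·0.27 + 64·0.19 + 125·0.13 + 216·0.2
 = 1.68 + 7.29 + 12.16 + 16.25 + 43.2
 = 80.58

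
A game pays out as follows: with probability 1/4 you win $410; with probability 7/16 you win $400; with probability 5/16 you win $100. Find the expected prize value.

308.75

E[payout] = 410·1/4 + 400·7/16 + 100·5/16
 = 205/2 + 175 + 125/4
 = 1235/4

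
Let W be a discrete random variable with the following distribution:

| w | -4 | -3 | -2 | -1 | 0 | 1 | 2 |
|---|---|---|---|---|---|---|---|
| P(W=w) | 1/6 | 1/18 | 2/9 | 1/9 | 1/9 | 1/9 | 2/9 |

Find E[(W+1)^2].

4.5

E[(W+1)^2] = Σ (w+1)^2·P(W=w)
 = 9·1/6 + 4·1/18 + 1·2/9 + 0·1/9 + 1·1/9 + 4·1/9 + 9·2/9
 = 3/2 + 2/9 + 2/9 + 0 + 1/9 + 4/9 + 2
 = 9/2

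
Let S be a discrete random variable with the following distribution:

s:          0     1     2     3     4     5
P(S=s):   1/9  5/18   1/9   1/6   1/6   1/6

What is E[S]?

2.5

E[S] = Σ s·P(S=s)
 = 0·1/9 + 1·5/18 + 2·1/9 + 3·1/6 + 4·1/6 + 5·1/6
 = 0 + 5/18 + 2/9 + 1/2 + 2/3 + 5/6
 = 5/2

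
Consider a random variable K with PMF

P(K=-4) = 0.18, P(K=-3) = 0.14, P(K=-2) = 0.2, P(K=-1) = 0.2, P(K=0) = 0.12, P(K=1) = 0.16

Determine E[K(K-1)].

6.88

E[K(K-1)] = Σ k(k-1)·P(K=k)
 = 20·0.18 + 12·0.14 + 6·0.2 + 2·0.2 + 0·0.12 + 0·0.16
 = 3.6 + 1.68 + 1.2 + 0.4 + 0 + 0
 = 6.88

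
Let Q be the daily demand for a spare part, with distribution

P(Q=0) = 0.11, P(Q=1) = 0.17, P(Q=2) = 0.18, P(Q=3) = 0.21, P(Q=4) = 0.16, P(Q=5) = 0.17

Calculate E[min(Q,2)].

1.61

E[min(Q,2)] = Σ min(q,2)·P(Q=q)
 = 0·0.11 + 1·0.17 + 2·0.18 + 2·0.21 + 2·0.16 + 2·0.17
 = 0 + 0.17 + 0.36 + 0.42 + 0.32 + 0.34
 = 1.61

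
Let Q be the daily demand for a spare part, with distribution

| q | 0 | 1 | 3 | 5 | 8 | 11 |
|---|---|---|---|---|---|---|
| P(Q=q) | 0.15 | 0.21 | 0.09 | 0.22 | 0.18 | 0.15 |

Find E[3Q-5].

E[3Q-5] = Σ (3q-5)·P(Q=q)
 = (-5)·0.15 + (-2)·0.21 + 4·0.09 + 10·0.22 + 19·0.18 + 28·0.15
 = (-0.75) + (-0.42) + 0.36 + 2.2 + 3.42 + 4.2
 = 9.01

9.01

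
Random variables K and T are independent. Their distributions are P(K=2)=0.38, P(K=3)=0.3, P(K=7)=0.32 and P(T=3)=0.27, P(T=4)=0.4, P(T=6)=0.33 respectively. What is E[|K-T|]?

2.1604

E[|K-T|] = Σ_k Σ_t |k-t| · P(K=k)P(T=t)
 = 1·0.1026 + 2·0.152 + 4·0.1254 + 0·0.081 + 1·0.12 + 3·0.099 + 4·0.0864 + 3·0.128 + 1·0.1056
 = 0.1026 + 0.304 + 0.5016 + 0 + 0.12 + 0.297 + 0.3456 + 0.384 + 0.1056
 = 2.1604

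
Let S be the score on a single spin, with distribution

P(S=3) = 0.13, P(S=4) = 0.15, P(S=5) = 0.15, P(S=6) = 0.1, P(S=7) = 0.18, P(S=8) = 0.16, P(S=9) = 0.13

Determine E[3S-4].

E[3S-4] = Σ (3s-4)·P(S=s)
 = 5·0.13 + 8·0.15 + 11·0.15 + 14·0.1 + 17·0.18 + 20·0.16 + 23·0.13
 = 0.65 + 1.2 + 1.65 + 1.4 + 3.06 + 3.2 + 2.99
 = 14.15

14.15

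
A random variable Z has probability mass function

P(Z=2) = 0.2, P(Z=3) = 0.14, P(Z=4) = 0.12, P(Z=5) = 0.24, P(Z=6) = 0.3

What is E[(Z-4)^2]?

2.38

E[(Z-4)^2] = Σ (z-4)^2·P(Z=z)
 = 4·0.2 + 1·0.14 + 0·0.12 + 1·0.24 + 4·0.3
 = 0.8 + 0.14 + 0 + 0.24 + 1.2
 = 2.38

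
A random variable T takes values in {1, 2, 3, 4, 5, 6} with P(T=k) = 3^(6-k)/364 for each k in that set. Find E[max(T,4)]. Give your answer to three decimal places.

E[max(T,4)] = Σ max(t,4)·P(T=t)
 = 4·243/364 + 4·81/364 + 4·27/364 + 4·9/364 + 5·3/364 + 6·1/364
 = 243/91 + 81/91 + 27/91 + 9/91 + 15/364 + 3/182
 = 1461/364

4.014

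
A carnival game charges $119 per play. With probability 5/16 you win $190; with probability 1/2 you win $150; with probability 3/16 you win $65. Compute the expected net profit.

E[payout] = 190·5/16 + 150·1/2 + 65·3/16
 = 475/8 + 75 + 195/16
 = 2345/16
Net = 2345/16 - 119 = 441/16

27.5625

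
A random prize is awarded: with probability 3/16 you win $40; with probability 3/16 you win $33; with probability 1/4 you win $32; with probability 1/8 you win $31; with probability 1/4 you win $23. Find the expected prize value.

E[payout] = 40·3/16 + 33·3/16 + 32·1/4 + 31·1/8 + 23·1/4
 = 15/2 + 99/16 + 8 + 31/8 + 23/4
 = 501/16

31.3125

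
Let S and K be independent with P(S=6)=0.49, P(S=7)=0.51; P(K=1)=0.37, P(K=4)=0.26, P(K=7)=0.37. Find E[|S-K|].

2.8726

E[|S-K|] = Σ_s Σ_k |s-k| · P(S=s)P(K=k)
 = 5·0.1813 + 2·0.1274 + 1·0.1813 + 6·0.1887 + 3·0.1326 + 0·0.1887
 = 0.9065 + 0.2548 + 0.1813 + 1.1322 + 0.3978 + 0
 = 2.8726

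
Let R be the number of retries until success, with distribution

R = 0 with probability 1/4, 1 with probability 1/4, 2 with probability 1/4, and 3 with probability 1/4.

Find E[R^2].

3.5

E[R^2] = Σ r^2·P(R=r)
 = 0·1/4 + 1·1/4 + 4·1/4 + 9·1/4
 = 0 + 1/4 + 1 + 9/4
 = 7/2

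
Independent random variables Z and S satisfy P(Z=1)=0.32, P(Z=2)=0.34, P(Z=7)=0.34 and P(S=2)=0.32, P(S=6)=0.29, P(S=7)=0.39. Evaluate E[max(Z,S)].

E[max(Z,S)] = Σ_z Σ_s max(z,s) · P(Z=z)P(S=s)
 = 2·0.1024 + 6·0.0928 + 7·0.1248 + 2·0.1088 + 6·0.0986 + 7·0.1326 + 7·0.1088 + 7·0.0986 + 7·0.1326
 = 0.2048 + 0.5568 + 0.8736 + 0.2176 + 0.5916 + 0.9282 + 0.7616 + 0.6902 + 0.9282
 = 5.7526

5.7526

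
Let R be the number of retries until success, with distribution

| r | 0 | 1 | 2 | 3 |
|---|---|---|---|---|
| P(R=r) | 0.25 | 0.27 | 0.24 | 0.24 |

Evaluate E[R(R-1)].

1.92

E[R(R-1)] = Σ r(r-1)·P(R=r)
 = 0·0.25 + 0·0.27 + 2·0.24 + 6·0.24
 = 0 + 0 + 0.48 + 1.44
 = 1.92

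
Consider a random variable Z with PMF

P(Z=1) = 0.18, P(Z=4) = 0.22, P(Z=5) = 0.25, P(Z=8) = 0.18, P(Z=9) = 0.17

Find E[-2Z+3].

-7.56

E[-2Z+3] = Σ (-2z+3)·P(Z=z)
 = 1·0.18 + (-5)·0.22 + (-7)·0.25 + (-13)·0.18 + (-15)·0.17
 = 0.18 + (-1.1) + (-1.75) + (-2.34) + (-2.55)
 = -7.56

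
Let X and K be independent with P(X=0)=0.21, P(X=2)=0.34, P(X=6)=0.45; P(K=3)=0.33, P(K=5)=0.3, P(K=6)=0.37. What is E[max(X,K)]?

5.2905

E[max(X,K)] = Σ_x Σ_k max(x,k) · P(X=x)P(K=k)
 = 3·0.0693 + 5·0.063 + 6·0.0777 + 3·0.1122 + 5·0.102 + 6·0.1258 + 6·0.1485 + 6·0.135 + 6·0.1665
 = 0.2079 + 0.315 + 0.4662 + 0.3366 + 0.51 + 0.7548 + 0.891 + 0.81 + 0.999
 = 5.2905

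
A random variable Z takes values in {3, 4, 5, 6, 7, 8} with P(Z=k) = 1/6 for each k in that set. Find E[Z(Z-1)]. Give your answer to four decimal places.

E[Z(Z-1)] = Σ z(z-1)·P(Z=z)
 = 6·1/6 + 12·1/6 + 20·1/6 + 30·1/6 + 42·1/6 + 56·1/6
 = 1 + 2 + 10/3 + 5 + 7 + 28/3
 = 83/3

27.6667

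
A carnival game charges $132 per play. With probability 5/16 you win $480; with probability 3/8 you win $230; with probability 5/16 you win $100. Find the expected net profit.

E[payout] = 480·5/16 + 230·3/8 + 100·5/16
 = 150 + 345/4 + 125/4
 = 535/2
Net = 535/2 - 132 = 271/2

135.5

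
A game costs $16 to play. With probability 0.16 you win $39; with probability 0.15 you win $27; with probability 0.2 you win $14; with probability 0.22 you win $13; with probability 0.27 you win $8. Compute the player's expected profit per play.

E[payout] = 39·0.16 + 27·0.15 + 14·0.2 + 13·0.22 + 8·0.27
 = 6.24 + 4.05 + 2.8 + 2.86 + 2.16
 = 18.11
Net = 18.11 - 16 = 2.11

2.11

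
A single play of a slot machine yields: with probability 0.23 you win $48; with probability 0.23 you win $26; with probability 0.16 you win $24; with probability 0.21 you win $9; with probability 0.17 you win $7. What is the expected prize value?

E[payout] = 48·0.23 + 26·0.23 + 24·0.16 + 9·0.21 + 7·0.17
 = 11.04 + 5.98 + 3.84 + 1.89 + 1.19
 = 23.94

23.94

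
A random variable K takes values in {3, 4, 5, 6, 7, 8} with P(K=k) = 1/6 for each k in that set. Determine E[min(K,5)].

4.5

E[min(K,5)] = Σ min(k,5)·P(K=k)
 = 3·1/6 + 4·1/6 + 5·1/6 + 5·1/6 + 5·1/6 + 5·1/6
 = 1/2 + 2/3 + 5/6 + 5/6 + 5/6 + 5/6
 = 9/2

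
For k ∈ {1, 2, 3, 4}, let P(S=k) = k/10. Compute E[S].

3

E[S] = Σ s·P(S=s)
 = 1·1/10 + 2·1/5 + 3·3/10 + 4·2/5
 = 1/10 + 2/5 + 9/10 + 8/5
 = 3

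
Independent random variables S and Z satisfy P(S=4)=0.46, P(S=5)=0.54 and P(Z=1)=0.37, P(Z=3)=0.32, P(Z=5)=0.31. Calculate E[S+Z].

E[S+Z] = Σ_s Σ_z (s+z) · P(S=s)P(Z=z)
 = 5·0.1702 + 7·0.1472 + 9·0.1426 + 6·0.1998 + 8·0.1728 + 10·0.1674
 = 0.851 + 1.0304 + 1.2834 + 1.1988 + 1.3824 + 1.674
 = 7.42

7.42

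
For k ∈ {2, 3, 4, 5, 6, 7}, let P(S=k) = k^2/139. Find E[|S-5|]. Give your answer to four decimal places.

1.2950

E[|S-5|] = Σ |s-5|·P(S=s)
 = 3·4/139 + 2·9/139 + 1·16/139 + 0·25/139 + 1·36/139 + 2·49/139
 = 12/139 + 18/139 + 16/139 + 0 + 36/139 + 98/139
 = 180/139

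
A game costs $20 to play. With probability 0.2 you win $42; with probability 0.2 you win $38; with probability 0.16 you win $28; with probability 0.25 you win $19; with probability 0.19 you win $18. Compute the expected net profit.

8.65

E[payout] = 42·0.2 + 38·0.2 + 28·0.16 + 19·0.25 + 18·0.19
 = 8.4 + 7.6 + 4.48 + 4.75 + 3.42
 = 28.65
Net = 28.65 - 20 = 8.65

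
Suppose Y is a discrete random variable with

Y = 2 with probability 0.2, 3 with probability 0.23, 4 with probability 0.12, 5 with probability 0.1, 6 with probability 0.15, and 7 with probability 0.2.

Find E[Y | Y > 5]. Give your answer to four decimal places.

6.5714

P(Y > 5) = 0.15 + 0.2 = 0.35.
E[Y | Y > 5] = [6·0.15 + 7·0.2] / 0.35
 = 2.3 / 0.35
 = 46/7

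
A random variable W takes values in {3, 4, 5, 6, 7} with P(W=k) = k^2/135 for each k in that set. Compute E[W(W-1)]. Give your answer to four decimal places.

E[W(W-1)] = Σ w(w-1)·P(W=w)
 = 6·1/15 + 12·16/135 + 20·5/27 + 30·4/15 + 42·49/135
 = 2/5 + 64/45 + 100/27 + 8 + 686/45
 = 3884/135

28.7704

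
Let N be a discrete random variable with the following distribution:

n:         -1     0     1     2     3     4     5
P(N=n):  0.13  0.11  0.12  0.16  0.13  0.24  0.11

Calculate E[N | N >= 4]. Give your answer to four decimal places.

P(N >= 4) = 0.24 + 0.11 = 0.35.
E[N | N >= 4] = [4·0.24 + 5·0.11] / 0.35
 = 1.51 / 0.35
 = 151/35

4.3143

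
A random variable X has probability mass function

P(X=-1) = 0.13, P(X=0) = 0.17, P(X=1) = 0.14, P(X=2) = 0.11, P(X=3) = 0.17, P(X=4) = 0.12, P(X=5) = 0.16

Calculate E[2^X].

E[2^X] = Σ 2^x·P(X=x)
 = 0.5·0.13 + 1·0.17 + 2·0.14 + 4·0.11 + 8·0.17 + 16·0.12 + 32·0.16
 = 0.065 + 0.17 + 0.28 + 0.44 + 1.36 + 1.92 + 5.12
 = 9.355

9.355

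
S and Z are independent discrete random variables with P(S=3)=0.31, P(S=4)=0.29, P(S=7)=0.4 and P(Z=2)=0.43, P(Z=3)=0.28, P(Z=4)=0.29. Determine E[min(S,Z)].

2.7701

E[min(S,Z)] = Σ_s Σ_z min(s,z) · P(S=s)P(Z=z)
 = 2·0.1333 + 3·0.0868 + 3·0.0899 + 2·0.1247 + 3·0.0812 + 4·0.0841 + 2·0.172 + 3·0.112 + 4·0.116
 = 0.2666 + 0.2604 + 0.2697 + 0.2494 + 0.2436 + 0.3364 + 0.344 + 0.336 + 0.464
 = 2.7701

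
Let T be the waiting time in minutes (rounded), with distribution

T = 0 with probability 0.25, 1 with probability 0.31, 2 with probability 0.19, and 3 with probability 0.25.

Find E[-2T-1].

E[-2T-1] = Σ (-2t-1)·P(T=t)
 = (-1)·0.25 + (-3)·0.31 + (-5)·0.19 + (-7)·0.25
 = (-0.25) + (-0.93) + (-0.95) + (-1.75)
 = -3.88

-3.88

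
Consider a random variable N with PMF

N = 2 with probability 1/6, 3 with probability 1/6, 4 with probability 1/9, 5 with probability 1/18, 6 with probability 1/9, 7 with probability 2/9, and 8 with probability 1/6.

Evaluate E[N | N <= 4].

P(N <= 4) = 1/6 + 1/6 + 1/9 = 4/9.
E[N | N <= 4] = [2·1/6 + 3·1/6 + 4·1/9] / (4/9)
 = 23/18 / (4/9)
 = 23/8

2.875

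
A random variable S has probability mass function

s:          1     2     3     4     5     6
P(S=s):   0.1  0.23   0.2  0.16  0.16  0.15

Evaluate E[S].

3.5

E[S] = Σ s·P(S=s)
 = 1·0.1 + 2·0.23 + 3·0.2 + 4·0.16 + 5·0.16 + 6·0.15
 = 0.1 + 0.46 + 0.6 + 0.64 + 0.8 + 0.9
 = 3.5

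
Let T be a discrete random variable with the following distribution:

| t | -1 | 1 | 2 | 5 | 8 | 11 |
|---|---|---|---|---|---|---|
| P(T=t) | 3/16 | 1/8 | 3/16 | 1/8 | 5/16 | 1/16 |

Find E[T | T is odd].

P(T is odd) = 3/16 + 1/8 + 1/8 + 1/16 = 1/2.
E[T | T is odd] = [(-1)·3/16 + 1·1/8 + 5·1/8 + 11·1/16] / (1/2)
 = 5/4 / (1/2)
 = 5/2

2.5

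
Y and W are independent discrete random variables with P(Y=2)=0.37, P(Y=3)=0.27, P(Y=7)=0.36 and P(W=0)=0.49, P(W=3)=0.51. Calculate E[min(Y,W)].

E[min(Y,W)] = Σ_y Σ_w min(y,w) · P(Y=y)P(W=w)
 = 0·0.1813 + 2·0.1887 + 0·0.1323 + 3·0.1377 + 0·0.1764 + 3·0.1836
 = 0 + 0.3774 + 0 + 0.4131 + 0 + 0.5508
 = 1.3413

1.3413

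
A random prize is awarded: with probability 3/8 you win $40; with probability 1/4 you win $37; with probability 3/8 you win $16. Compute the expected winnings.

30.25

E[payout] = 40·3/8 + 37·1/4 + 16·3/8
 = 15 + 37/4 + 6
 = 121/4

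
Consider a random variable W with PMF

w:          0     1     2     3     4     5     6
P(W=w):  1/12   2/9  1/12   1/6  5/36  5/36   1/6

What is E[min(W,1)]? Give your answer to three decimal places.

E[min(W,1)] = Σ min(w,1)·P(W=w)
 = 0·1/12 + 1·2/9 + 1·1/12 + 1·1/6 + 1·5/36 + 1·5/36 + 1·1/6
 = 0 + 2/9 + 1/12 + 1/6 + 5/36 + 5/36 + 1/6
 = 11/12

0.917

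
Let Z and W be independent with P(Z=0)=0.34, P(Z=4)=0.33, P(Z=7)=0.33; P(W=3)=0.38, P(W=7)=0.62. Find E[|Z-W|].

E[|Z-W|] = Σ_z Σ_w |z-w| · P(Z=z)P(W=w)
 = 3·0.1292 + 7·0.2108 + 1·0.1254 + 3·0.2046 + 4·0.1254 + 0·0.2046
 = 0.3876 + 1.4756 + 0.1254 + 0.6138 + 0.5016 + 0
 = 3.104

3.104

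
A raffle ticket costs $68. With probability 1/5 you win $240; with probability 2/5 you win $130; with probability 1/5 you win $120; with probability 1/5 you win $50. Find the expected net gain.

66

E[payout] = 240·1/5 + 130·2/5 + 120·1/5 + 50·1/5
 = 48 + 52 + 24 + 10
 = 134
Net = 134 - 68 = 66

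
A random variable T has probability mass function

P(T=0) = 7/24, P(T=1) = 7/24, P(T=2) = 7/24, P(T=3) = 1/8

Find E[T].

E[T] = Σ t·P(T=t)
 = 0·7/24 + 1·7/24 + 2·7/24 + 3·1/8
 = 0 + 7/24 + 7/12 + 3/8
 = 5/4

1.25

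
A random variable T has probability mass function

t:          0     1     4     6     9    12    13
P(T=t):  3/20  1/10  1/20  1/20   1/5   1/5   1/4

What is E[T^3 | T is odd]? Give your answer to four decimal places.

P(T is odd) = 1/10 + 1/5 + 1/4 = 11/20.
E[T^3 | T is odd] = [1·1/10 + 729·1/5 + 2197·1/4] / (11/20)
 = 13903/20 / (11/20)
 = 13903/11

1263.9091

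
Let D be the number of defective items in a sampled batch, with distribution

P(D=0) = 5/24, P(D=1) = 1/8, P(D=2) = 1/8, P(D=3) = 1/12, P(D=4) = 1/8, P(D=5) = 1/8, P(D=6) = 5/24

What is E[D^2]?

14

E[D^2] = Σ d^2·P(D=d)
 = 0·5/24 + 1·1/8 + 4·1/8 + 9·1/12 + 16·1/8 + 25·1/8 + 36·5/24
 = 0 + 1/8 + 1/2 + 3/4 + 2 + 25/8 + 15/2
 = 14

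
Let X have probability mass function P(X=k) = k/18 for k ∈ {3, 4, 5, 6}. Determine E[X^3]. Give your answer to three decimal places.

125.444

E[X^3] = Σ x^3·P(X=x)
 = 27·1/6 + 64·2/9 + 125·5/18 + 216·1/3
 = 9/2 + 128/9 + 625/18 + 72
 = 1129/9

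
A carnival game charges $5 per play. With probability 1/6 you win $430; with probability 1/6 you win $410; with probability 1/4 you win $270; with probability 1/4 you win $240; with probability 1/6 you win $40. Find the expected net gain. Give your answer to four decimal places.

269.1667

E[payout] = 430·1/6 + 410·1/6 + 270·1/4 + 240·1/4 + 40·1/6
 = 215/3 + 205/3 + 135/2 + 60 + 20/3
 = 1645/6
Net = 1645/6 - 5 = 1615/6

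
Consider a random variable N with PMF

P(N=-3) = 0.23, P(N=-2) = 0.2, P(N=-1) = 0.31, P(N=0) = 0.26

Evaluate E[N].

-1.4

E[N] = Σ n·P(N=n)
 = (-3)·0.23 + (-2)·0.2 + (-1)·0.31 + 0·0.26
 = (-0.69) + (-0.4) + (-0.31) + 0
 = -1.4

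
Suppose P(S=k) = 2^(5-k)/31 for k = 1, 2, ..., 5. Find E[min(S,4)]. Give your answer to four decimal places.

1.8065

E[min(S,4)] = Σ min(s,4)·P(S=s)
 = 1·16/31 + 2·8/31 + 3·4/31 + 4·2/31 + 4·1/31
 = 16/31 + 16/31 + 12/31 + 8/31 + 4/31
 = 56/31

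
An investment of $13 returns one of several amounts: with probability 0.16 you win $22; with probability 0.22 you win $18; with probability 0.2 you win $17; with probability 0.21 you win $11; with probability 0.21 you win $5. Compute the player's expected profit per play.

1.24

E[payout] = 22·0.16 + 18·0.22 + 17·0.2 + 11·0.21 + 5·0.21
 = 3.52 + 3.96 + 3.4 + 2.31 + 1.05
 = 14.24
Net = 14.24 - 13 = 1.24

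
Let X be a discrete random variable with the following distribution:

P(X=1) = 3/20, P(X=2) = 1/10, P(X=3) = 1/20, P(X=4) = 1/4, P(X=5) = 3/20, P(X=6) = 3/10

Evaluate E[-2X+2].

E[-2X+2] = Σ (-2x+2)·P(X=x)
 = 0·3/20 + (-2)·1/10 + (-4)·1/20 + (-6)·1/4 + (-8)·3/20 + (-10)·3/10
 = 0 + (-1/5) + (-1/5) + (-3/2) + (-6/5) + (-3)
 = -61/10

-6.1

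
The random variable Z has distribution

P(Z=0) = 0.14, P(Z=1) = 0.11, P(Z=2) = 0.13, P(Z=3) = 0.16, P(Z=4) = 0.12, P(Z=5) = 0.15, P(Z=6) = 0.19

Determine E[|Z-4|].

1.84

E[|Z-4|] = Σ |z-4|·P(Z=z)
 = 4·0.14 + 3·0.11 + 2·0.13 + 1·0.16 + 0·0.12 + 1·0.15 + 2·0.19
 = 0.56 + 0.33 + 0.26 + 0.16 + 0 + 0.15 + 0.38
 = 1.84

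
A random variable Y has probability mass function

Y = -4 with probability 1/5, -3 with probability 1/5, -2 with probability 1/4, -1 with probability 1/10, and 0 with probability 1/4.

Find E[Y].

-2

E[Y] = Σ y·P(Y=y)
 = (-4)·1/5 + (-3)·1/5 + (-2)·1/4 + (-1)·1/10 + 0·1/4
 = (-4/5) + (-3/5) + (-1/2) + (-1/10) + 0
 = -2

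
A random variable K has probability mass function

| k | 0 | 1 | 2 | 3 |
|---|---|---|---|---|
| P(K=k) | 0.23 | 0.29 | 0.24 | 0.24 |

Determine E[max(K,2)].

2.24

E[max(K,2)] = Σ max(k,2)·P(K=k)
 = 2·0.23 + 2·0.29 + 2·0.24 + 3·0.24
 = 0.46 + 0.58 + 0.48 + 0.72
 = 2.24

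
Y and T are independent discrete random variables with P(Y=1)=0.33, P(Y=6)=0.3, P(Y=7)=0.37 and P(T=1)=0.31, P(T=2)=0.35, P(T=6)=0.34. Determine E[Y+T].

E[Y+T] = Σ_y Σ_t (y+t) · P(Y=y)P(T=t)
 = 2·0.1023 + 3·0.1155 + 7·0.1122 + 7·0.093 + 8·0.105 + 12·0.102 + 8·0.1147 + 9·0.1295 + 13·0.1258
 = 0.2046 + 0.3465 + 0.7854 + 0.651 + 0.84 + 1.224 + 0.9176 + 1.1655 + 1.6354
 = 7.77

7.77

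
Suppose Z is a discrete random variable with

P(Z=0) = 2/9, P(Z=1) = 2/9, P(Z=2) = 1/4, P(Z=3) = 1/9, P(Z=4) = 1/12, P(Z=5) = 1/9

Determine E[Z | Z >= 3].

P(Z >= 3) = 1/9 + 1/12 + 1/9 = 11/36.
E[Z | Z >= 3] = [3·1/9 + 4·1/12 + 5·1/9] / (11/36)
 = 11/9 / (11/36)
 = 4

4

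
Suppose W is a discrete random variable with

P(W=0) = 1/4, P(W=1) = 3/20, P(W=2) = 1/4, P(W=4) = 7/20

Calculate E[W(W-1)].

4.7

E[W(W-1)] = Σ w(w-1)·P(W=w)
 = 0·1/4 + 0·3/20 + 2·1/4 + 12·7/20
 = 0 + 0 + 1/2 + 21/5
 = 47/10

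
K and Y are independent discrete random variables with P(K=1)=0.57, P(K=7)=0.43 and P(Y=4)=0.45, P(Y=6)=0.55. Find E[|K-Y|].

3.154

E[|K-Y|] = Σ_k Σ_y |k-y| · P(K=k)P(Y=y)
 = 3·0.2565 + 5·0.3135 + 3·0.1935 + 1·0.2365
 = 0.7695 + 1.5675 + 0.5805 + 0.2365
 = 3.154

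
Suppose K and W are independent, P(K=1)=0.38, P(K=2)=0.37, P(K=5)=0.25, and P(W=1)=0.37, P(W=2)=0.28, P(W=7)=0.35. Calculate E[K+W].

E[K+W] = Σ_k Σ_w (k+w) · P(K=k)P(W=w)
 = 2·0.1406 + 3·0.1064 + 8·0.133 + 3·0.1369 + 4·0.1036 + 9·0.1295 + 6·0.0925 + 7·0.07 + 12·0.0875
 = 0.2812 + 0.3192 + 1.064 + 0.4107 + 0.4144 + 1.1655 + 0.555 + 0.49 + 1.05
 = 5.75

5.75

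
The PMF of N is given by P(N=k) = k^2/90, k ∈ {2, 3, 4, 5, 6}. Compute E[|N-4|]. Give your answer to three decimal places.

1.267

E[|N-4|] = Σ |n-4|·P(N=n)
 = 2·2/45 + 1·1/10 + 0·8/45 + 1·5/18 + 2·2/5
 = 4/45 + 1/10 + 0 + 5/18 + 4/5
 = 19/15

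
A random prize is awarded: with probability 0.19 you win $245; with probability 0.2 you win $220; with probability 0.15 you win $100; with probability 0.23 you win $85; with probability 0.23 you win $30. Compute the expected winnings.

E[payout] = 245·0.19 + 220·0.2 + 100·0.15 + 85·0.23 + 30·0.23
 = 46.55 + 44 + 15 + 19.55 + 6.9
 = 132

132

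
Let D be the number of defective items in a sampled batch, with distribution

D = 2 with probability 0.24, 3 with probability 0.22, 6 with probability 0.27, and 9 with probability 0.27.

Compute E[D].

E[D] = Σ d·P(D=d)
 = 2·0.24 + 3·0.22 + 6·0.27 + 9·0.27
 = 0.48 + 0.66 + 1.62 + 2.43
 = 5.19

5.19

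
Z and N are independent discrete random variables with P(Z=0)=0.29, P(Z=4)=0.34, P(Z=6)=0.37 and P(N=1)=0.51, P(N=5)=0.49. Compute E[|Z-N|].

2.67

E[|Z-N|] = Σ_z Σ_n |z-n| · P(Z=z)P(N=n)
 = 1·0.1479 + 5·0.1421 + 3·0.1734 + 1·0.1666 + 5·0.1887 + 1·0.1813
 = 0.1479 + 0.7105 + 0.5202 + 0.1666 + 0.9435 + 0.1813
 = 2.67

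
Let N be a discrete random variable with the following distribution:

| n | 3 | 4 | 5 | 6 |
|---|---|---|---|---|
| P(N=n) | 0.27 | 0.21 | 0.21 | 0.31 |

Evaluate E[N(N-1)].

E[N(N-1)] = Σ n(n-1)·P(N=n)
 = 6·0.27 + 12·0.21 + 20·0.21 + 30·0.31
 = 1.62 + 2.52 + 4.2 + 9.3
 = 17.64

17.64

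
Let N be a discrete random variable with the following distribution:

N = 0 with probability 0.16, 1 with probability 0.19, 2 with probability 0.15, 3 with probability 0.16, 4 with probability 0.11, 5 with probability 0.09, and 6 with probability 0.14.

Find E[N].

E[N] = Σ n·P(N=n)
 = 0·0.16 + 1·0.19 + 2·0.15 + 3·0.16 + 4·0.11 + 5·0.09 + 6·0.14
 = 0 + 0.19 + 0.3 + 0.48 + 0.44 + 0.45 + 0.84
 = 2.7

2.7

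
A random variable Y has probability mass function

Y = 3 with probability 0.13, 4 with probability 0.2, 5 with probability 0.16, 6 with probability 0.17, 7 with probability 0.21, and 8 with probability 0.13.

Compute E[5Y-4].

23.6

E[5Y-4] = Σ (5y-4)·P(Y=y)
 = 11·0.13 + 16·0.2 + 21·0.16 + 26·0.17 + 31·0.21 + 36·0.13
 = 1.43 + 3.2 + 3.36 + 4.42 + 6.51 + 4.68
 = 23.6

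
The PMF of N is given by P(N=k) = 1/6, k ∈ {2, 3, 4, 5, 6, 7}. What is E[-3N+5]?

E[-3N+5] = Σ (-3n+5)·P(N=n)
 = (-1)·1/6 + (-4)·1/6 + (-7)·1/6 + (-10)·1/6 + (-13)·1/6 + (-16)·1/6
 = (-1/6) + (-2/3) + (-7/6) + (-5/3) + (-13/6) + (-8/3)
 = -17/2

-8.5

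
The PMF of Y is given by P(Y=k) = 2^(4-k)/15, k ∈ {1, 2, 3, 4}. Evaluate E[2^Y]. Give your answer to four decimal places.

4.2667

E[2^Y] = Σ 2^y·P(Y=y)
 = 2·8/15 + 4·4/15 + 8·2/15 + 16·1/15
 = 16/15 + 16/15 + 16/15 + 16/15
 = 64/15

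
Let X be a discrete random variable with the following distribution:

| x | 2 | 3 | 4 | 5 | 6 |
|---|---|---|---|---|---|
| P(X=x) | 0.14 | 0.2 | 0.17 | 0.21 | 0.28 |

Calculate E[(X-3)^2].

3.67

E[(X-3)^2] = Σ (x-3)^2·P(X=x)
 = 1·0.14 + 0·0.2 + 1·0.17 + 4·0.21 + 9·0.28
 = 0.14 + 0 + 0.17 + 0.84 + 2.52
 = 3.67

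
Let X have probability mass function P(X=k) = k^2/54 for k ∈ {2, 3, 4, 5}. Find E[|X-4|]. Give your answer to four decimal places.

0.7778

E[|X-4|] = Σ |x-4|·P(X=x)
 = 2·2/27 + 1·1/6 + 0·8/27 + 1·25/54
 = 4/27 + 1/6 + 0 + 25/54
 = 7/9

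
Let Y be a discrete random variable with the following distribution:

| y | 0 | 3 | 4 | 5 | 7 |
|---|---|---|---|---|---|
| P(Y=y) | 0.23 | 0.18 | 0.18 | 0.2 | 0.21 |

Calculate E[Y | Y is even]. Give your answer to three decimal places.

1.756

P(Y is even) = 0.23 + 0.18 = 0.41.
E[Y | Y is even] = [0·0.23 + 4·0.18] / 0.41
 = 0.72 / 0.41
 = 72/41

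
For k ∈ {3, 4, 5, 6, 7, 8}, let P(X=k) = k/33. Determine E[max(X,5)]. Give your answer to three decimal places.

6.333

E[max(X,5)] = Σ max(x,5)·P(X=x)
 = 5·1/11 + 5·4/33 + 5·5/33 + 6·2/11 + 7·7/33 + 8·8/33
 = 5/11 + 20/33 + 25/33 + 12/11 + 49/33 + 64/33
 = 19/3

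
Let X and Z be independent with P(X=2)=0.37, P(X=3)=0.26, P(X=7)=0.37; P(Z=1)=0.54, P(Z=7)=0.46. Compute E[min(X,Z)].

2.4306

E[min(X,Z)] = Σ_x Σ_z min(x,z) · P(X=x)P(Z=z)
 = 1·0.1998 + 2·0.1702 + 1·0.1404 + 3·0.1196 + 1·0.1998 + 7·0.1702
 = 0.1998 + 0.3404 + 0.1404 + 0.3588 + 0.1998 + 1.1914
 = 2.4306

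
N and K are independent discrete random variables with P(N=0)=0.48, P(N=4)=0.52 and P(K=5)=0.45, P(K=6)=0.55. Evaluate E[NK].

11.544

E[NK] = Σ_n Σ_k nk · P(N=n)P(K=k)
 = 0·0.216 + 0·0.264 + 20·0.234 + 24·0.286
 = 0 + 0 + 4.68 + 6.864
 = 11.544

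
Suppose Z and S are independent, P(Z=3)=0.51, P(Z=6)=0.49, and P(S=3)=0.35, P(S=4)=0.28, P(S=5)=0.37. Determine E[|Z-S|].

1.4904

E[|Z-S|] = Σ_z Σ_s |z-s| · P(Z=z)P(S=s)
 = 0·0.1785 + 1·0.1428 + 2·0.1887 + 3·0.1715 + 2·0.1372 + 1·0.1813
 = 0 + 0.1428 + 0.3774 + 0.5145 + 0.2744 + 0.1813
 = 1.4904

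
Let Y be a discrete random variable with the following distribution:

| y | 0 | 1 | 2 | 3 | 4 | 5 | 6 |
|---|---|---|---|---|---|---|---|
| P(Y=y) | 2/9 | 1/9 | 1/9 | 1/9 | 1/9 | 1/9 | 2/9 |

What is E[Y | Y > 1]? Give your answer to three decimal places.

P(Y > 1) = 1/9 + 1/9 + 1/9 + 1/9 + 2/9 = 2/3.
E[Y | Y > 1] = [2·1/9 + 3·1/9 + 4·1/9 + 5·1/9 + 6·2/9] / (2/3)
 = 26/9 / (2/3)
 = 13/3

4.333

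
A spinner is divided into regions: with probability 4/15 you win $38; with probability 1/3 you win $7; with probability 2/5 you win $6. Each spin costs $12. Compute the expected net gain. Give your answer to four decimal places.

E[payout] = 38·4/15 + 7·1/3 + 6·2/5
 = 152/15 + 7/3 + 12/5
 = 223/15
Net = 223/15 - 12 = 43/15

2.8667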